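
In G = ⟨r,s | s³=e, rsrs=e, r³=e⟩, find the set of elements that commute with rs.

⟨rs⟩ ⊆ C_G(rs) since powers of rs commute with rs; so |C_G(rs)| ≥ |⟨rs⟩| = 2.
By orbit–stabilizer, |C_G(rs)| = |G| / |conj. class of rs| = 12 / 3 = 4.
The 4 elements commuting with rs are {e, rs, r²s², rs²r}.

Answer: {e, rs, r²s², rs²r}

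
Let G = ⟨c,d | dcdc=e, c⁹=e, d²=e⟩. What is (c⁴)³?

Compute successive powers of (c⁴), reducing at each step:
  (c⁴)²: (c⁴) · c⁴ = c⁸
  (c⁴)³: (c⁸) · c⁴ = c³

Answer: c³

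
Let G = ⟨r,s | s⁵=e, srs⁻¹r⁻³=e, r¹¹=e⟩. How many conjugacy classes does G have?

The conjugacy classes (representative and size) are:
  [e] (size 1), [r³] (size 5), [r⁶] (size 5), [r⁷s] (size 11), [r⁹s²] (size 11), [r⁷s³] (size 11), [r⁷s⁴] (size 11).
Class equation: 1 + 5 + 5 + 11 + 11 + 11 + 11 = 55 = |G|. So G has 7 conjugacy classes.

Answer: 7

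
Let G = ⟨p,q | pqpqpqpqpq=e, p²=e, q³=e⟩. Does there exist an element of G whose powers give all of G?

Every cyclic group is abelian. But p·q = pq while q·p = qp, so p·q ≠ q·p and G is not abelian. Hence G is not cyclic.

Answer: No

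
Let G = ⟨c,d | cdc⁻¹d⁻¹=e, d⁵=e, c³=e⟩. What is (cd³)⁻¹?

The order of (cd³) is 15 (smallest k with (cd³)ᵏ = e), so (cd³)⁻¹ = (cd³)¹⁴ = c²d².
Check: (cd³) · (c²d²) → (cd³) · c² = d³;   (d³) · d² = e, giving e as required.

Answer: c²d²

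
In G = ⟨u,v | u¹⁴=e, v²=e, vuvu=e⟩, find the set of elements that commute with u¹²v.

⟨u¹²v⟩ ⊆ C_G(u¹²v) since powers of u¹²v commute with u¹²v; so |C_G(u¹²v)| ≥ |⟨u¹²v⟩| = 2.
By orbit–stabilizer, |C_G(u¹²v)| = |G| / |conj. class of u¹²v| = 28 / 7 = 4.
The 4 elements commuting with u¹²v are {e, u⁷, u⁵v, u¹²v}.

Answer: {e, u⁷, u⁵v, u¹²v}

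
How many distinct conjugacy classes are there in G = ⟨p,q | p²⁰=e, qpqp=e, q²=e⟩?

The conjugacy classes (representative and size) are:
  [e] (size 1), [p] (size 2), [p¹⁸] (size 2), [p³] (size 2), [p⁴] (size 2), [p¹⁵] (size 2), [p¹⁴] (size 2), [p⁷] (size 2), [p¹²] (size 2), [p¹¹] (size 2), [p¹⁰] (size 1), [p¹⁸q] (size 10), [p⁵q] (size 10).
Class equation: 1 + 2 + 2 + 2 + 2 + 2 + 2 + 2 + 2 + 2 + 1 + 10 + 10 = 40 = |G|. So G has 13 conjugacy classes.

Answer: 13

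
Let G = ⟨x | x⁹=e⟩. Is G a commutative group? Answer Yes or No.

G has a single generator, so G is cyclic and hence abelian.

Answer: Yes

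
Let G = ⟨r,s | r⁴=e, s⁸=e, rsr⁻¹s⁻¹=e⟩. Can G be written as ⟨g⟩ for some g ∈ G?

|G| = 32, but the maximum element order in G is 8 < 32. No single element generates all of G, so G is not cyclic.

Answer: No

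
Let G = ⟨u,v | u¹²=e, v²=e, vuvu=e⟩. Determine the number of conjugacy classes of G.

The conjugacy classes (representative and size) are:
  [e] (size 1), [u¹¹] (size 2), [u²] (size 2), [u⁹] (size 2), [u⁴] (size 2), [u⁵] (size 2), [u⁶] (size 1), [v] (size 6), [uv] (size 6).
Class equation: 1 + 2 + 2 + 2 + 2 + 2 + 1 + 6 + 6 = 24 = |G|. So G has 9 conjugacy classes.

Answer: 9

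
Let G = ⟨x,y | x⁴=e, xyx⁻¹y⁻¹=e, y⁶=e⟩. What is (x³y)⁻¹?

The order of (x³y) is 12 (smallest k with (x³y)ᵏ = e), so (x³y)⁻¹ = (x³y)¹¹ = xy⁵.
Check: (x³y) · (xy⁵) → (x³y) · x = y;   y · y⁵ = e, giving e as required.

Answer: xy⁵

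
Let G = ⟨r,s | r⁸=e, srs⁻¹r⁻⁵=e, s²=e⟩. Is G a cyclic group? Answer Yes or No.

Every cyclic group is abelian. But r·s = rs while s·r = r⁵s, so r·s ≠ s·r and G is not abelian. Hence G is not cyclic.

Answer: No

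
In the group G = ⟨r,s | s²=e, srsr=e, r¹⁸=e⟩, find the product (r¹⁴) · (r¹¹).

Compute (r¹⁴) · (r¹¹) by multiplying left to right and reducing via the relations at each step:
  (r¹⁴) · r¹¹ = r⁷

Answer: r⁷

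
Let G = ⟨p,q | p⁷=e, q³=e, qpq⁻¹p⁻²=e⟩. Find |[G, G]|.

G' = [G, G] is generated by all commutators. The generator-pair commutators are: [p, q] = p⁶.
The subgroup they normally generate is {e, p, p², p³, p⁴, p⁵, p⁶}, of order 7.
Check: |G/G'| = 21/7 = 3 is the order of the abelianisation.

Answer: 7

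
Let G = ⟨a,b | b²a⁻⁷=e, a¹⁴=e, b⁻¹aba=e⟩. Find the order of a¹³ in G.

Compute successive powers until reaching e:
  (a¹³)¹ = a¹³, (a¹³)² = a¹², (a¹³)³ = a¹¹, (a¹³)⁴ = a¹⁰, (a¹³)⁵ = a⁹, (a¹³)⁶ = a⁸, (a¹³)⁷ = a⁷, (a¹³)⁸ = a⁶, (a¹³)⁹ = a⁵, (a¹³)¹⁰ = a⁴, (a¹³)¹¹ = a³, (a¹³)¹² = a², (a¹³)¹³ = a, (a¹³)¹⁴ = e.
The smallest positive k with (a¹³)ᵏ = e is 14.

Answer: 14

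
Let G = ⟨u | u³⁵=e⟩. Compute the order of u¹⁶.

Compute successive powers until reaching e:
  (u¹⁶)¹ = u¹⁶, (u¹⁶)² = u³², (u¹⁶)³ = u¹³, (u¹⁶)⁴ = u²⁹, (u¹⁶)⁵ = u¹⁰, (u¹⁶)⁶ = u²⁶, (u¹⁶)⁷ = u⁷, (u¹⁶)⁸ = u²³, (u¹⁶)⁹ = u⁴, (u¹⁶)¹⁰ = u²⁰, (u¹⁶)¹¹ = u, (u¹⁶)¹² = u¹⁷, (u¹⁶)¹³ = u³³, (u¹⁶)¹⁴ = u¹⁴, (u¹⁶)¹⁵ = u³⁰, (u¹⁶)¹⁶ = u¹¹, (u¹⁶)¹⁷ = u²⁷, (u¹⁶)¹⁸ = u⁸, (u¹⁶)¹⁹ = u²⁴, (u¹⁶)²⁰ = u⁵, (u¹⁶)²¹ = u²¹, (u¹⁶)²² = u², (u¹⁶)²³ = u¹⁸, (u¹⁶)²⁴ = u³⁴, (u¹⁶)²⁵ = u¹⁵, (u¹⁶)²⁶ = u³¹, (u¹⁶)²⁷ = u¹², (u¹⁶)²⁸ = u²⁸, (u¹⁶)²⁹ = u⁹, (u¹⁶)³⁰ = u²⁵, (u¹⁶)³¹ = u⁶, (u¹⁶)³² = u²², (u¹⁶)³³ = u³, (u¹⁶)³⁴ = u¹⁹, (u¹⁶)³⁵ = e.
The smallest positive k with (u¹⁶)ᵏ = e is 35.

Answer: 35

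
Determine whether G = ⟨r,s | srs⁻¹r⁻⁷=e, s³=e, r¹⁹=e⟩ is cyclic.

Every cyclic group is abelian. But r·s = rs while s·r = r⁷s, so r·s ≠ s·r and G is not abelian. Hence G is not cyclic.

Answer: No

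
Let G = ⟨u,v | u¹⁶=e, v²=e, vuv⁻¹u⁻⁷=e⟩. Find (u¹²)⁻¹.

The order of (u¹²) is 4 (smallest k with (u¹²)ᵏ = e), so (u¹²)⁻¹ = (u¹²)³ = u⁴.
Check: (u¹²) · (u⁴) → (u¹²) · u⁴ = e, giving e as required.

Answer: u⁴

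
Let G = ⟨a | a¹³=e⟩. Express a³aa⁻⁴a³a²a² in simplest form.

Multiply left to right, reducing at each step:
  (a³) · a = a⁴
  (a⁴) · a⁻⁴ = e
  e · a³ = a³
  (a³) · a² = a⁵
  (a⁵) · a² = a⁷

Answer: a⁷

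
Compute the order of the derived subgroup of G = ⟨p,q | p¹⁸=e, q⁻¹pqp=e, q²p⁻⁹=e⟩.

G' = [G, G] is generated by all commutators. The generator-pair commutators are: [p, q] = p².
The subgroup they normally generate is {e, p², p⁴, p⁶, p⁸, p¹⁰, p¹², p¹⁴, p¹⁶}, of order 9.
Check: |G/G'| = 36/9 = 4 is the order of the abelianisation.

Answer: 9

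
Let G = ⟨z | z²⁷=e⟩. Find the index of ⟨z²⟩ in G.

First find ord(z²) by computing successive powers:
  (z²)¹ = z², (z²)² = z⁴, (z²)³ = z⁶, (z²)⁴ = z⁸, (z²)⁵ = z¹⁰, (z²)⁶ = z¹², (z²)⁷ = z¹⁴, (z²)⁸ = z¹⁶, (z²)⁹ = z¹⁸, (z²)¹⁰ = z²⁰, (z²)¹¹ = z²², (z²)¹² = z²⁴, (z²)¹³ = z²⁶, (z²)¹⁴ = z, (z²)¹⁵ = z³, (z²)¹⁶ = z⁵, (z²)¹⁷ = z⁷, (z²)¹⁸ = z⁹, (z²)¹⁹ = z¹¹, (z²)²⁰ = z¹³, (z²)²¹ = z¹⁵, (z²)²² = z¹⁷, (z²)²³ = z¹⁹, (z²)²⁴ = z²¹, (z²)²⁵ = z²³, (z²)²⁶ = z²⁵, (z²)²⁷ = e.
So |⟨z²⟩| = ord(z²) = 27. With |G| = 27, by Lagrange [G : ⟨z²⟩] = 27/27 = 1.

Answer: 1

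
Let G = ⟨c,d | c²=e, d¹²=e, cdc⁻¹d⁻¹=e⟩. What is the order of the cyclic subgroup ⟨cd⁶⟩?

|⟨cd⁶⟩| equals the order of cd⁶. Compute successive powers until reaching e:
  (cd⁶)¹ = cd⁶, (cd⁶)² = e.
The smallest positive k with (cd⁶)ᵏ = e is 2, so |⟨cd⁶⟩| = 2.

Answer: 2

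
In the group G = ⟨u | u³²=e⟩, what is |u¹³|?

Compute successive powers until reaching e:
  (u¹³)¹ = u¹³, (u¹³)² = u²⁶, (u¹³)³ = u⁷, (u¹³)⁴ = u²⁰, (u¹³)⁵ = u, (u¹³)⁶ = u¹⁴, (u¹³)⁷ = u²⁷, (u¹³)⁸ = u⁸, (u¹³)⁹ = u²¹, (u¹³)¹⁰ = u², (u¹³)¹¹ = u¹⁵, (u¹³)¹² = u²⁸, (u¹³)¹³ = u⁹, (u¹³)¹⁴ = u²², (u¹³)¹⁵ = u³, (u¹³)¹⁶ = u¹⁶, (u¹³)¹⁷ = u²⁹, (u¹³)¹⁸ = u¹⁰, (u¹³)¹⁹ = u²³, (u¹³)²⁰ = u⁴, (u¹³)²¹ = u¹⁷, (u¹³)²² = u³⁰, (u¹³)²³ = u¹¹, (u¹³)²⁴ = u²⁴, (u¹³)²⁵ = u⁵, (u¹³)²⁶ = u¹⁸, (u¹³)²⁷ = u³¹, (u¹³)²⁸ = u¹², (u¹³)²⁹ = u²⁵, (u¹³)³⁰ = u⁶, (u¹³)³¹ = u¹⁹, (u¹³)³² = e.
The smallest positive k with (u¹³)ᵏ = e is 32.

Answer: 32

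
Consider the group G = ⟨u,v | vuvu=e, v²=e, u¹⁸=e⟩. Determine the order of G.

Enumerate words in the generators, reducing via the relations: the distinct elements are
  {e, u, v, uv, u², u³, u⁴, u⁵, u⁶, u⁷, u⁸, u⁹, u²v, u³v, u¹², u¹³, u¹¹, u¹⁰, u¹⁴, u¹⁵, u¹⁶, u¹⁷, u⁴v, u⁵v, u⁶v, u⁷v, u⁸v, u⁹v, u¹²v, u¹³v, u¹¹v, u¹⁰v, u¹⁴v, u¹⁵v, u¹⁶v, u¹⁷v}.
No further products give new elements, so |G| = 36.

Answer: 36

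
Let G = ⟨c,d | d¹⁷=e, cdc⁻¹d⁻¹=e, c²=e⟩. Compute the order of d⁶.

Compute successive powers until reaching e:
  (d⁶)¹ = d⁶, (d⁶)² = d¹², (d⁶)³ = d, (d⁶)⁴ = d⁷, (d⁶)⁵ = d¹³, (d⁶)⁶ = d², (d⁶)⁷ = d⁸, (d⁶)⁸ = d¹⁴, (d⁶)⁹ = d³, (d⁶)¹⁰ = d⁹, (d⁶)¹¹ = d¹⁵, (d⁶)¹² = d⁴, (d⁶)¹³ = d¹⁰, (d⁶)¹⁴ = d¹⁶, (d⁶)¹⁵ = d⁵, (d⁶)¹⁶ = d¹¹, (d⁶)¹⁷ = e.
The smallest positive k with (d⁶)ᵏ = e is 17.

Answer: 17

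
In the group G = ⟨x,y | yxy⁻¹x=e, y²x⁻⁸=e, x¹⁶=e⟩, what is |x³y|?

Compute successive powers until reaching e:
  (x³y)¹ = x³y, (x³y)² = x⁸, (x³y)³ = x³y⁻¹, (x³y)⁴ = e.
The smallest positive k with (x³y)ᵏ = e is 4.

Answer: 4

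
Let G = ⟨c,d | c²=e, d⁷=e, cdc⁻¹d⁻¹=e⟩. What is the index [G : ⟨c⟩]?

First find ord(c) by computing successive powers:
  c¹ = c, c² = e.
So |⟨c⟩| = ord(c) = 2. With |G| = 14, by Lagrange [G : ⟨c⟩] = 14/2 = 7.

Answer: 7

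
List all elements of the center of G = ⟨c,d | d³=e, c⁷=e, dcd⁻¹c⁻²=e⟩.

An element z ∈ Z(G) iff z commutes with every generator.
For example e is central: e·c = c = c·e; e·d = d = d·e.
Whereas c ∉ Z(G) since c·d = cd ≠ c²d = d·c.
Checking each of the 21 elements this way gives Z(G) = {e}, of order 1.

Answer: {e}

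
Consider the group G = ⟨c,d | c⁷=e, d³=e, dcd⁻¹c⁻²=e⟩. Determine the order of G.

Enumerate words in the generators, reducing via the relations: the distinct elements are
  {c, d, e, cd, c², c³, c⁴, c⁵, c⁶, d², cd², c²d, c³d, c⁴d, c⁵d, c⁶d, c²d², c³d², c⁴d², c⁵d², c⁶d²}.
No further products give new elements, so |G| = 21.

Answer: 21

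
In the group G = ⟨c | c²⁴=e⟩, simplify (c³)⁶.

Compute successive powers of (c³), reducing at each step:
  (c³)²: (c³) · c³ = c⁶
  (c³)³: (c⁶) · c³ = c⁹
  (c³)⁴: (c⁹) · c³ = c¹²
  (c³)⁵: (c¹²) · c³ = c¹⁵
  (c³)⁶: (c¹⁵) · c³ = c¹⁸

Answer: c¹⁸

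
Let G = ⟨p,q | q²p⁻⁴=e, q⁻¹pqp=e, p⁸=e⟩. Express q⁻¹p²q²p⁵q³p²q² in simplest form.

Multiply left to right, reducing at each step:
  (q⁻¹) · p² = p²q
  (p²q) · q² = p²q⁻¹
  (p²q⁻¹) · p⁵ = pq
  (pq) · q³ = p
  p · p² = p³
  (p³) · q² = p⁷

Answer: p⁷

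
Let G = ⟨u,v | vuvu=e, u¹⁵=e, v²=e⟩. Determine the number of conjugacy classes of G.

The conjugacy classes (representative and size) are:
  [e] (size 1), [u¹⁴] (size 2), [u²] (size 2), [u³] (size 2), [u⁴] (size 2), [u¹⁰] (size 2), [u⁹] (size 2), [u⁷] (size 2), [u¹³v] (size 15).
Class equation: 1 + 2 + 2 + 2 + 2 + 2 + 2 + 2 + 15 = 30 = |G|. So G has 9 conjugacy classes.

Answer: 9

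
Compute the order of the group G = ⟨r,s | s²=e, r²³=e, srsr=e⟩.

Enumerate words in the generators, reducing via the relations: the distinct elements are
  {e, r, s, rs, r², r³, r⁴, r⁵, r⁶, r⁷, r⁸, r⁹, r²s, r²², r²¹, r²⁰, r³s, r¹², r¹³, r¹¹, r¹⁰, r¹⁴, r¹⁵, r¹⁶, r¹⁷, r¹⁸, r¹⁹, r⁴s, r⁵s, r⁶s, r⁷s, r⁸s, r⁹s, r²²s, r²¹s, r²⁰s, r¹²s, r¹³s, r¹¹s, r¹⁰s, r¹⁴s, r¹⁵s, r¹⁶s, r¹⁷s, r¹⁸s, r¹⁹s}.
No further products give new elements, so |G| = 46.

Answer: 46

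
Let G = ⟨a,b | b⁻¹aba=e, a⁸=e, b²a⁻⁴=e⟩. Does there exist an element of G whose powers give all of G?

Every cyclic group is abelian. But a·b = ab while b·a = a³b⁻¹, so a·b ≠ b·a and G is not abelian. Hence G is not cyclic.

Answer: No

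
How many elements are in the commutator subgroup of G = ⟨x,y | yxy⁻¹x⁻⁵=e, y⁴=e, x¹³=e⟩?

G' = [G, G] is generated by all commutators. The generator-pair commutators are: [x, y] = x⁹.
The subgroup they normally generate is {e, x, x², x³, x⁴, x⁵, x⁶, x⁷, x⁸, x⁹, x¹⁰, x¹¹, x¹²}, of order 13.
Check: |G/G'| = 52/13 = 4 is the order of the abelianisation.

Answer: 13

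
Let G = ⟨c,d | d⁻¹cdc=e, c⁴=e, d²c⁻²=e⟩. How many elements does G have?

Enumerate words in the generators, reducing via the relations: the distinct elements are
  {c, d, e, cd, c², c³, d⁻¹, cd⁻¹}.
No further products give new elements, so |G| = 8.

Answer: 8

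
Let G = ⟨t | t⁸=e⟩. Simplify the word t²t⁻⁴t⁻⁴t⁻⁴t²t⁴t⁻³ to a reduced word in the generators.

Multiply left to right, reducing at each step:
  (t²) · t⁻⁴ = t⁶
  (t⁶) · t⁻⁴ = t²
  (t²) · t⁻⁴ = t⁶
  (t⁶) · t² = e
  e · t⁴ = t⁴
  (t⁴) · t⁻³ = t

Answer: t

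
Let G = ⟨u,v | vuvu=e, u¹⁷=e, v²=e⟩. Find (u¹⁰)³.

Compute successive powers of (u¹⁰), reducing at each step:
  (u¹⁰)²: (u¹⁰) · u¹⁰ = u³
  (u¹⁰)³: (u³) · u¹⁰ = u¹³

Answer: u¹³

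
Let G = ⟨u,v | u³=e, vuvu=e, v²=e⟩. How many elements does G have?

Enumerate words in the generators, reducing via the relations: the distinct elements are
  {e, u, v, uv, u², u²v}.
No further products give new elements, so |G| = 6.

Answer: 6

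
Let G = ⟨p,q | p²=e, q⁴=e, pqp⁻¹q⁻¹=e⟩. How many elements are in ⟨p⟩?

|⟨p⟩| equals the order of p. Compute successive powers until reaching e:
  p¹ = p, p² = e.
The smallest positive k with pᵏ = e is 2, so |⟨p⟩| = 2.

Answer: 2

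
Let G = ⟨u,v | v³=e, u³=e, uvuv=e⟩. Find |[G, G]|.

G' = [G, G] is generated by all commutators. The generator-pair commutators are: [u, v] = uv²u.
The subgroup they normally generate is {e, uv, u²v², uv²u}, of order 4.
Check: |G/G'| = 12/4 = 3 is the order of the abelianisation.

Answer: 4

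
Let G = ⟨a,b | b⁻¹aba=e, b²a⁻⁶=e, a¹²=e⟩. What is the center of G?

An element z ∈ Z(G) iff z commutes with every generator.
For example a⁶ is central: (a⁶)·a = a⁷ = a·(a⁶); (a⁶)·b = b⁻¹ = b·(a⁶).
Whereas a ∉ Z(G) since a·b = ab ≠ a⁵b⁻¹ = b·a.
Checking each of the 24 elements this way gives Z(G) = {e, a⁶}, of order 2.

Answer: {e, a⁶}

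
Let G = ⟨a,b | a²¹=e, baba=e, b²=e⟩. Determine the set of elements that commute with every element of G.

An element z ∈ Z(G) iff z commutes with every generator.
For example e is central: e·a = a = a·e; e·b = b = b·e.
Whereas a ∉ Z(G) since a·b = ab ≠ a²⁰b = b·a.
Checking each of the 42 elements this way gives Z(G) = {e}, of order 1.

Answer: {e}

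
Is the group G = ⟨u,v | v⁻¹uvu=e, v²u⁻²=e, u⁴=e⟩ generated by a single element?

Every cyclic group is abelian. But u·v = uv while v·u = uv⁻¹, so u·v ≠ v·u and G is not abelian. Hence G is not cyclic.

Answer: No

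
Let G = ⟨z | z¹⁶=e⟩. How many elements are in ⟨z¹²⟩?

|⟨z¹²⟩| equals the order of z¹². Compute successive powers until reaching e:
  (z¹²)¹ = z¹², (z¹²)² = z⁸, (z¹²)³ = z⁴, (z¹²)⁴ = e.
The smallest positive k with (z¹²)ᵏ = e is 4, so |⟨z¹²⟩| = 4.

Answer: 4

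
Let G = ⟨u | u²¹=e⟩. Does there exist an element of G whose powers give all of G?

|G| = 21. The element u has order 21 (its powers give 21 distinct elements), so ⟨u⟩ = G and G is cyclic.

Answer: Yes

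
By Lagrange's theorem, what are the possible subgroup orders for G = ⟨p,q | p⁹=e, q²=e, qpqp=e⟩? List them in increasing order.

|G| = 18 = 2 · 3². By Lagrange's theorem the order of any subgroup divides 18; the divisors of 18 are 1, 2, 3, 6, 9, 18.

Answer: 1, 2, 3, 6, 9, 18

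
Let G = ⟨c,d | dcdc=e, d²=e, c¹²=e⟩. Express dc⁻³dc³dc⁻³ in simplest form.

Multiply left to right, reducing at each step:
  d · c⁻³ = c³d
  (c³d) · d = c³
  (c³) · c³ = c⁶
  (c⁶) · d = c⁶d
  (c⁶d) · c⁻³ = c⁹d

Answer: c⁹d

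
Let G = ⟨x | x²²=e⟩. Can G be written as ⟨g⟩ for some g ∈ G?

|G| = 22. The element x has order 22 (its powers give 22 distinct elements), so ⟨x⟩ = G and G is cyclic.

Answer: Yes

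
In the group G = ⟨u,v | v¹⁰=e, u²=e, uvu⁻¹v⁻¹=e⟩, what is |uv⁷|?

Compute successive powers until reaching e:
  (uv⁷)¹ = uv⁷, (uv⁷)² = v⁴, (uv⁷)³ = uv, (uv⁷)⁴ = v⁸, (uv⁷)⁵ = uv⁵, (uv⁷)⁶ = v², (uv⁷)⁷ = uv⁹, (uv⁷)⁸ = v⁶, (uv⁷)⁹ = uv³, (uv⁷)¹⁰ = e.
The smallest positive k with (uv⁷)ᵏ = e is 10.

Answer: 10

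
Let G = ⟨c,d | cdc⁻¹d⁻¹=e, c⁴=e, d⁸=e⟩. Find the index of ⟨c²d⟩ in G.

First find ord(c²d) by computing successive powers:
  (c²d)¹ = c²d, (c²d)² = d², (c²d)³ = c²d³, (c²d)⁴ = d⁴, (c²d)⁵ = c²d⁵, (c²d)⁶ = d⁶, (c²d)⁷ = c²d⁷, (c²d)⁸ = e.
So |⟨c²d⟩| = ord(c²d) = 8. With |G| = 32, by Lagrange [G : ⟨c²d⟩] = 32/8 = 4.

Answer: 4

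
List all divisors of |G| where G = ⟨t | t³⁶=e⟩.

|G| = 36 = 2² · 3². By Lagrange's theorem the order of any subgroup divides 36; the divisors of 36 are 1, 2, 3, 4, 6, 9, 12, 18, 36.

Answer: 1, 2, 3, 4, 6, 9, 12, 18, 36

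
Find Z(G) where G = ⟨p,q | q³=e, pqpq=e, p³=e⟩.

An element z ∈ Z(G) iff z commutes with every generator.
For example e is central: e·p = p = p·e; e·q = q = q·e.
Whereas p ∉ Z(G) since p·q = pq ≠ p²q² = q·p.
Checking each of the 12 elements this way gives Z(G) = {e}, of order 1.

Answer: {e}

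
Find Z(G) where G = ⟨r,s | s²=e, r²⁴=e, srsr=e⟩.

An element z ∈ Z(G) iff z commutes with every generator.
For example r¹² is central: (r¹²)·r = r¹³ = r·(r¹²); (r¹²)·s = r¹²s = s·(r¹²).
Whereas r ∉ Z(G) since r·s = rs ≠ r²³s = s·r.
Checking each of the 48 elements this way gives Z(G) = {e, r¹²}, of order 2.

Answer: {e, r¹²}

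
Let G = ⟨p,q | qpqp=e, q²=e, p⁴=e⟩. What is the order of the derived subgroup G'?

G' = [G, G] is generated by all commutators. The generator-pair commutators are: [p, q] = p².
The subgroup they normally generate is {e, p²}, of order 2.
Check: |G/G'| = 8/2 = 4 is the order of the abelianisation.

Answer: 2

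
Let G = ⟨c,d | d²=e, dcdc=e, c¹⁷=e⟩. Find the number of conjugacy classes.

The conjugacy classes (representative and size) are:
  [e] (size 1), [c¹⁶] (size 2), [c²] (size 2), [c³] (size 2), [c¹³] (size 2), [c¹²] (size 2), [c⁶] (size 2), [c¹⁰] (size 2), [c⁹] (size 2), [c⁷d] (size 17).
Class equation: 1 + 2 + 2 + 2 + 2 + 2 + 2 + 2 + 2 + 17 = 34 = |G|. So G has 10 conjugacy classes.

Answer: 10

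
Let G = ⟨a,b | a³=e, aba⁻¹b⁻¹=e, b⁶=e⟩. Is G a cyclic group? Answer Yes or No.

|G| = 18, but the maximum element order in G is 6 < 18. No single element generates all of G, so G is not cyclic.

Answer: No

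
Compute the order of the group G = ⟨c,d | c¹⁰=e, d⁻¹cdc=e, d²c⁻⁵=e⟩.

Enumerate words in the generators, reducing via the relations: the distinct elements are
  {c, d, e, cd, c², c³, c⁴, c⁵, c⁶, c⁷, c⁸, c⁹, c²d, c³d, c⁴d, d⁻¹, cd⁻¹, c²d⁻¹, c³d⁻¹, c⁴d⁻¹}.
No further products give new elements, so |G| = 20.

Answer: 20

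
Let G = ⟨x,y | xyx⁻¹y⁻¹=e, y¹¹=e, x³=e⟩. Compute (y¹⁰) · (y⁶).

Compute (y¹⁰) · (y⁶) by multiplying left to right and reducing via the relations at each step:
  (y¹⁰) · y⁶ = y⁵

Answer: y⁵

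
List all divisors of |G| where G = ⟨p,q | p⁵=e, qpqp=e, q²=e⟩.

|G| = 10 = 2 · 5. By Lagrange's theorem the order of any subgroup divides 10; the divisors of 10 are 1, 2, 5, 10.

Answer: 1, 2, 5, 10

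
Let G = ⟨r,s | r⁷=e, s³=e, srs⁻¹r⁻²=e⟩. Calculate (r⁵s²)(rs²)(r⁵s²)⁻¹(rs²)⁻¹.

[(r⁵s²), (rs²)] = (r⁵s²)·(rs²)·(r⁵s²)⁻¹·(rs²)⁻¹.
  (r⁵s²) · (rs²) = r²s
  (r²s) · (r⁴s) = r³s²
  (r³s²) · (r⁵s) = r²

Answer: r²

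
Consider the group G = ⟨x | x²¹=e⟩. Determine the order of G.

G is generated by a single element, so G is cyclic. The relator gives x²¹ = e and no smaller power is forced to be e, so the 21 powers {e, x, x², x³, x⁴, x⁵, x⁶, x⁷, x⁸, x⁹, x²⁰, x¹², x¹³, x¹¹, x¹⁰, x¹⁴, x¹⁵, x¹⁶, x¹⁷, x¹⁸, x¹⁹} are distinct. Hence |G| = 21.

Answer: 21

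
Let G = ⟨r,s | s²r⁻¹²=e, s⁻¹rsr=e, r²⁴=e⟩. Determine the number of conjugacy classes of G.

The conjugacy classes (representative and size) are:
  [e] (size 1), [r] (size 2), [r²] (size 2), [r³] (size 2), [r⁴] (size 2), [r⁵] (size 2), [r¹⁸] (size 2), [r⁷] (size 2), [r¹⁶] (size 2), [r¹⁵] (size 2), [r¹⁴] (size 2), [r¹³] (size 2), [r¹²] (size 1), [r⁶s] (size 12), [r⁵s⁻¹] (size 12).
Class equation: 1 + 2 + 2 + 2 + 2 + 2 + 2 + 2 + 2 + 2 + 2 + 2 + 1 + 12 + 12 = 48 = |G|. So G has 15 conjugacy classes.

Answer: 15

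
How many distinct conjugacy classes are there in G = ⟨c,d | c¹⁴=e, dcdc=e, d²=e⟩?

The conjugacy classes (representative and size) are:
  [e] (size 1), [c¹³] (size 2), [c²] (size 2), [c³] (size 2), [c¹⁰] (size 2), [c⁵] (size 2), [c⁸] (size 2), [c⁷] (size 1), [c⁶d] (size 7), [c⁹d] (size 7).
Class equation: 1 + 2 + 2 + 2 + 2 + 2 + 2 + 1 + 7 + 7 = 28 = |G|. So G has 10 conjugacy classes.

Answer: 10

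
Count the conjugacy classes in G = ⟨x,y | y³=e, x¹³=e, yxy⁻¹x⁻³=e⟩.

The conjugacy classes (representative and size) are:
  [e] (size 1), [x] (size 3), [x⁵] (size 3), [x¹⁰] (size 3), [x⁸] (size 3), [x¹⁰y] (size 13), [x⁷y²] (size 13).
Class equation: 1 + 3 + 3 + 3 + 3 + 13 + 13 = 39 = |G|. So G has 7 conjugacy classes.

Answer: 7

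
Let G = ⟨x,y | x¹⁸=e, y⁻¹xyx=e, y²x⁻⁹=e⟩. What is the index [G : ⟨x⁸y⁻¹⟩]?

First find ord(x⁸y⁻¹) by computing successive powers:
  (x⁸y⁻¹)¹ = x⁸y⁻¹, (x⁸y⁻¹)² = x⁹, (x⁸y⁻¹)³ = x⁸y, (x⁸y⁻¹)⁴ = e.
So |⟨x⁸y⁻¹⟩| = ord(x⁸y⁻¹) = 4. With |G| = 36, by Lagrange [G : ⟨x⁸y⁻¹⟩] = 36/4 = 9.

Answer: 9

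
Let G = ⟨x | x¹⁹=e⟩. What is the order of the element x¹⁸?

Compute successive powers until reaching e:
  (x¹⁸)¹ = x¹⁸, (x¹⁸)² = x¹⁷, (x¹⁸)³ = x¹⁶, (x¹⁸)⁴ = x¹⁵, (x¹⁸)⁵ = x¹⁴, (x¹⁸)⁶ = x¹³, (x¹⁸)⁷ = x¹², (x¹⁸)⁸ = x¹¹, (x¹⁸)⁹ = x¹⁰, (x¹⁸)¹⁰ = x⁹, (x¹⁸)¹¹ = x⁸, (x¹⁸)¹² = x⁷, (x¹⁸)¹³ = x⁶, (x¹⁸)¹⁴ = x⁵, (x¹⁸)¹⁵ = x⁴, (x¹⁸)¹⁶ = x³, (x¹⁸)¹⁷ = x², (x¹⁸)¹⁸ = x, (x¹⁸)¹⁹ = e.
The smallest positive k with (x¹⁸)ᵏ = e is 19.

Answer: 19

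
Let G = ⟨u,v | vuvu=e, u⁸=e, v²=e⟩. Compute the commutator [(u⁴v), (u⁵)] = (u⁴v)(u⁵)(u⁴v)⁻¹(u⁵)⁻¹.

[(u⁴v), (u⁵)] = (u⁴v)·(u⁵)·(u⁴v)⁻¹·(u⁵)⁻¹.
  (u⁴v) · (u⁵) = u⁷v
  (u⁷v) · (u⁴v) = u³
  (u³) · (u³) = u⁶

Answer: u⁶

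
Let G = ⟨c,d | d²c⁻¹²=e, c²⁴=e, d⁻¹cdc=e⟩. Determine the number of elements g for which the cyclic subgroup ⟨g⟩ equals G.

⟨g⟩ = G would require ord(g) = |G| = 48, but the maximum element order in G is 24 < 48. So G is not cyclic and no single element generates it: the count is 0.

Answer: 0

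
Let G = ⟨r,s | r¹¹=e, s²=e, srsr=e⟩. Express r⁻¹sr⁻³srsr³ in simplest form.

Multiply left to right, reducing at each step:
  (r¹⁰) · s = r¹⁰s
  (r¹⁰s) · r⁻³ = r²s
  (r²s) · s = r²
  (r²) · r = r³
  (r³) · s = r³s
  (r³s) · r³ = s

Answer: s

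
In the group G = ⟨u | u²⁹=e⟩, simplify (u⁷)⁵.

Compute successive powers of (u⁷), reducing at each step:
  (u⁷)²: (u⁷) · u⁷ = u¹⁴
  (u⁷)³: (u¹⁴) · u⁷ = u²¹
  (u⁷)⁴: (u²¹) · u⁷ = u²⁸
  (u⁷)⁵: (u²⁸) · u⁷ = u⁶

Answer: u⁶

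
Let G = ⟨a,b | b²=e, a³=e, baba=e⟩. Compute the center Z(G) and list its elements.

An element z ∈ Z(G) iff z commutes with every generator.
For example e is central: e·a = a = a·e; e·b = b = b·e.
Whereas a ∉ Z(G) since a·b = ab ≠ a²b = b·a.
Checking each of the 6 elements this way gives Z(G) = {e}, of order 1.

Answer: {e}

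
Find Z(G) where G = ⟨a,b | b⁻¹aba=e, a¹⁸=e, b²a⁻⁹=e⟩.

An element z ∈ Z(G) iff z commutes with every generator.
For example a⁹ is central: (a⁹)·a = a¹⁰ = a·(a⁹); (a⁹)·b = b⁻¹ = b·(a⁹).
Whereas a ∉ Z(G) since a·b = ab ≠ a⁸b⁻¹ = b·a.
Checking each of the 36 elements this way gives Z(G) = {e, a⁹}, of order 2.

Answer: {e, a⁹}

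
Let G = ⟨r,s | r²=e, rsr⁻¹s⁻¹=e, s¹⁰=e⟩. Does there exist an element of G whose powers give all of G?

|G| = 20, but the maximum element order in G is 10 < 20. No single element generates all of G, so G is not cyclic.

Answer: No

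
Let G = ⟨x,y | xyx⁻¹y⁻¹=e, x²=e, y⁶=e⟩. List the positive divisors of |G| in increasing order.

|G| = 12 = 2² · 3. By Lagrange's theorem the order of any subgroup divides 12; the divisors of 12 are 1, 2, 3, 4, 6, 12.

Answer: 1, 2, 3, 4, 6, 12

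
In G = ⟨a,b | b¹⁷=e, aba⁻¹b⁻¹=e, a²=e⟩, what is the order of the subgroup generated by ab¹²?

|⟨ab¹²⟩| equals the order of ab¹². Compute successive powers until reaching e:
  (ab¹²)¹ = ab¹², (ab¹²)² = b⁷, (ab¹²)³ = ab², (ab¹²)⁴ = b¹⁴, (ab¹²)⁵ = ab⁹, (ab¹²)⁶ = b⁴, (ab¹²)⁷ = ab¹⁶, (ab¹²)⁸ = b¹¹, (ab¹²)⁹ = ab⁶, (ab¹²)¹⁰ = b, (ab¹²)¹¹ = ab¹³, (ab¹²)¹² = b⁸, (ab¹²)¹³ = ab³, (ab¹²)¹⁴ = b¹⁵, (ab¹²)¹⁵ = ab¹⁰, (ab¹²)¹⁶ = b⁵, (ab¹²)¹⁷ = a, (ab¹²)¹⁸ = b¹², (ab¹²)¹⁹ = ab⁷, (ab¹²)²⁰ = b², (ab¹²)²¹ = ab¹⁴, (ab¹²)²² = b⁹, (ab¹²)²³ = ab⁴, (ab¹²)²⁴ = b¹⁶, (ab¹²)²⁵ = ab¹¹, (ab¹²)²⁶ = b⁶, (ab¹²)²⁷ = ab, (ab¹²)²⁸ = b¹³, (ab¹²)²⁹ = ab⁸, (ab¹²)³⁰ = b³, (ab¹²)³¹ = ab¹⁵, (ab¹²)³² = b¹⁰, (ab¹²)³³ = ab⁵, (ab¹²)³⁴ = e.
The smallest positive k with (ab¹²)ᵏ = e is 34, so |⟨ab¹²⟩| = 34.

Answer: 34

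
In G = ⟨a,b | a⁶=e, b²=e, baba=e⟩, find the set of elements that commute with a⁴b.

⟨a⁴b⟩ ⊆ C_G(a⁴b) since powers of a⁴b commute with a⁴b; so |C_G(a⁴b)| ≥ |⟨a⁴b⟩| = 2.
By orbit–stabilizer, |C_G(a⁴b)| = |G| / |conj. class of a⁴b| = 12 / 3 = 4.
The 4 elements commuting with a⁴b are {e, a³, ab, a⁴b}.

Answer: {e, a³, ab, a⁴b}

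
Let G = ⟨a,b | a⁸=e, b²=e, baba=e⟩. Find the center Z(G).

An element z ∈ Z(G) iff z commutes with every generator.
For example a⁴ is central: (a⁴)·a = a⁵ = a·(a⁴); (a⁴)·b = a⁴b = b·(a⁴).
Whereas a ∉ Z(G) since a·b = ab ≠ a⁷b = b·a.
Checking each of the 16 elements this way gives Z(G) = {e, a⁴}, of order 2.

Answer: {e, a⁴}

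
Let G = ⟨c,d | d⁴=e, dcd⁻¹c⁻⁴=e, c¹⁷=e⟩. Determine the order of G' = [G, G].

G' = [G, G] is generated by all commutators. The generator-pair commutators are: [c, d] = c¹⁴.
The subgroup they normally generate is {e, c, c², c³, c⁴, c⁵, c⁶, c⁷, c⁸, c⁹, c¹⁰, c¹¹, c¹², c¹³, c¹⁴, c¹⁵, c¹⁶}, of order 17.
Check: |G/G'| = 68/17 = 4 is the order of the abelianisation.

Answer: 17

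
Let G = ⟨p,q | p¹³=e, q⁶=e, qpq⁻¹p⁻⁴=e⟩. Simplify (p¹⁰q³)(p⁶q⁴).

Compute (p¹⁰q³) · (p⁶q⁴) by multiplying left to right and reducing via the relations at each step:
  (p¹⁰q³) · p⁶ = p⁴q³
  (p⁴q³) · q⁴ = p⁴q

Answer: p⁴q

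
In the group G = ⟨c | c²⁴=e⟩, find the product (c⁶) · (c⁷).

Compute (c⁶) · (c⁷) by multiplying left to right and reducing via the relations at each step:
  (c⁶) · c⁷ = c¹³

Answer: c¹³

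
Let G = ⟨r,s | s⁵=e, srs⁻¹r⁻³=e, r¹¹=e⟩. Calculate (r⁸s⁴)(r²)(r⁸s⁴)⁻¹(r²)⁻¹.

[(r⁸s⁴), (r²)] = (r⁸s⁴)·(r²)·(r⁸s⁴)⁻¹·(r²)⁻¹.
  (r⁸s⁴) · (r²) = r⁵s⁴
  (r⁵s⁴) · (r⁹s) = r⁸
  (r⁸) · (r⁹) = r⁶

Answer: r⁶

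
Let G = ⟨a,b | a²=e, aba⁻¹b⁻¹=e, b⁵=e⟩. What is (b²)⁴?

Compute successive powers of (b²), reducing at each step:
  (b²)²: (b²) · b² = b⁴
  (b²)³: (b⁴) · b² = b
  (b²)⁴: b · b² = b³

Answer: b³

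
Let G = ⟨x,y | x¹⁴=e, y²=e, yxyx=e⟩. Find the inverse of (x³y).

The order of (x³y) is 2 (smallest k with (x³y)ᵏ = e), so (x³y)⁻¹ = (x³y)¹ = x³y.
Check: (x³y) · (x³y) → (x³y) · x³ = y;   y · y = e, giving e as required.

Answer: x³y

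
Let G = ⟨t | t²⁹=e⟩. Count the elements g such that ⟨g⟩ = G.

G is cyclic of order 29. An element generates G iff its order is 29, and a cyclic group of order 29 has exactly φ(29) = 28 such elements.

Answer: 28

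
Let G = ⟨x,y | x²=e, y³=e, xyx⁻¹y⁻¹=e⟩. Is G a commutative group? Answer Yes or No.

Each pair of generators commutes: x·y = xy = y·x. Since the generators pairwise commute, every element of G commutes with every other, so G is abelian.

Answer: Yes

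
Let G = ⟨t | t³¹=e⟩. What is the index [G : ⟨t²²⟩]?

First find ord(t²²) by computing successive powers:
  (t²²)¹ = t²², (t²²)² = t¹³, (t²²)³ = t⁴, (t²²)⁴ = t²⁶, (t²²)⁵ = t¹⁷, (t²²)⁶ = t⁸, (t²²)⁷ = t³⁰, (t²²)⁸ = t²¹, (t²²)⁹ = t¹², (t²²)¹⁰ = t³, (t²²)¹¹ = t²⁵, (t²²)¹² = t¹⁶, (t²²)¹³ = t⁷, (t²²)¹⁴ = t²⁹, (t²²)¹⁵ = t²⁰, (t²²)¹⁶ = t¹¹, (t²²)¹⁷ = t², (t²²)¹⁸ = t²⁴, (t²²)¹⁹ = t¹⁵, (t²²)²⁰ = t⁶, (t²²)²¹ = t²⁸, (t²²)²² = t¹⁹, (t²²)²³ = t¹⁰, (t²²)²⁴ = t, (t²²)²⁵ = t²³, (t²²)²⁶ = t¹⁴, (t²²)²⁷ = t⁵, (t²²)²⁸ = t²⁷, (t²²)²⁹ = t¹⁸, (t²²)³⁰ = t⁹, (t²²)³¹ = e.
So |⟨t²²⟩| = ord(t²²) = 31. With |G| = 31, by Lagrange [G : ⟨t²²⟩] = 31/31 = 1.

Answer: 1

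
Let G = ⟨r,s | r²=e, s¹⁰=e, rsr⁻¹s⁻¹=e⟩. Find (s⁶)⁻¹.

The order of (s⁶) is 5 (smallest k with (s⁶)ᵏ = e), so (s⁶)⁻¹ = (s⁶)⁴ = s⁴.
Check: (s⁶) · (s⁴) → (s⁶) · s⁴ = e, giving e as required.

Answer: s⁴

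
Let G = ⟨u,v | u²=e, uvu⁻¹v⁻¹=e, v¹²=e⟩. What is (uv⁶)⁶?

Compute successive powers of (uv⁶), reducing at each step:
  (uv⁶)²: (uv⁶) · u = v⁶;   (v⁶) · v⁶ = e
  (uv⁶)³: e · u = u;   u · v⁶ = uv⁶
  (uv⁶)⁴: (uv⁶) · u = v⁶;   (v⁶) · v⁶ = e
  (uv⁶)⁵: e · u = u;   u · v⁶ = uv⁶
  (uv⁶)⁶: (uv⁶) · u = v⁶;   (v⁶) · v⁶ = e

Answer: e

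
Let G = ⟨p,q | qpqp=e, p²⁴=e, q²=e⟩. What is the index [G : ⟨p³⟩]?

First find ord(p³) by computing successive powers:
  (p³)¹ = p³, (p³)² = p⁶, (p³)³ = p⁹, (p³)⁴ = p¹², (p³)⁵ = p¹⁵, (p³)⁶ = p¹⁸, (p³)⁷ = p²¹, (p³)⁸ = e.
So |⟨p³⟩| = ord(p³) = 8. With |G| = 48, by Lagrange [G : ⟨p³⟩] = 48/8 = 6.

Answer: 6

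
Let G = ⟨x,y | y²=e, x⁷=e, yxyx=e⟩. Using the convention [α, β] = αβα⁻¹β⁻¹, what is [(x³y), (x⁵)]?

[(x³y), (x⁵)] = (x³y)·(x⁵)·(x³y)⁻¹·(x⁵)⁻¹.
  (x³y) · (x⁵) = x⁵y
  (x⁵y) · (x³y) = x²
  (x²) · (x²) = x⁴

Answer: x⁴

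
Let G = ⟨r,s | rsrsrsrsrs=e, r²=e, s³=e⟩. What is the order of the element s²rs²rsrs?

Compute successive powers until reaching e:
  (s²rs²rsrs)¹ = s²rs²rsrs, (s²rs²rsrs)² = e.
The smallest positive k with (s²rs²rsrs)ᵏ = e is 2.

Answer: 2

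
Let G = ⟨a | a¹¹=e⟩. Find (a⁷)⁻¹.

The order of (a⁷) is 11 (smallest k with (a⁷)ᵏ = e), so (a⁷)⁻¹ = (a⁷)¹⁰ = a⁴.
Check: (a⁷) · (a⁴) → (a⁷) · a⁴ = e, giving e as required.

Answer: a⁴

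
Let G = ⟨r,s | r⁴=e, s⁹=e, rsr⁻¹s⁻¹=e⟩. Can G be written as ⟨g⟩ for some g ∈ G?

|G| = 36. The element rs has order 36 (its powers give 36 distinct elements), so ⟨rs⟩ = G and G is cyclic.

Answer: Yes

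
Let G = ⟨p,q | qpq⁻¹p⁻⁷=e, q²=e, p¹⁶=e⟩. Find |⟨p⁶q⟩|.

|⟨p⁶q⟩| equals the order of p⁶q. Compute successive powers until reaching e:
  (p⁶q)¹ = p⁶q, (p⁶q)² = e.
The smallest positive k with (p⁶q)ᵏ = e is 2, so |⟨p⁶q⟩| = 2.

Answer: 2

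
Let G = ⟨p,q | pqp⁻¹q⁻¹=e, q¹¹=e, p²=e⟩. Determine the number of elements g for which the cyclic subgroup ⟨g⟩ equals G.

G is cyclic of order 22. An element generates G iff its order is 22, and a cyclic group of order 22 has exactly φ(22) = 10 such elements.

Answer: 10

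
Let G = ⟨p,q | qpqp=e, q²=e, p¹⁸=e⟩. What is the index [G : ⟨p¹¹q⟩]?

First find ord(p¹¹q) by computing successive powers:
  (p¹¹q)¹ = p¹¹q, (p¹¹q)² = e.
So |⟨p¹¹q⟩| = ord(p¹¹q) = 2. With |G| = 36, by Lagrange [G : ⟨p¹¹q⟩] = 36/2 = 18.

Answer: 18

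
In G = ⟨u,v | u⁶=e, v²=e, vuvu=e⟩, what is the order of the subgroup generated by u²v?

|⟨u²v⟩| equals the order of u²v. Compute successive powers until reaching e:
  (u²v)¹ = u²v, (u²v)² = e.
The smallest positive k with (u²v)ᵏ = e is 2, so |⟨u²v⟩| = 2.

Answer: 2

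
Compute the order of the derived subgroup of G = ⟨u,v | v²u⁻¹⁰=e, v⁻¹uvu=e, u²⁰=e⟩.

G' = [G, G] is generated by all commutators. The generator-pair commutators are: [u, v] = u².
The subgroup they normally generate is {e, u², u⁴, u⁶, u⁸, u¹⁰, u¹², u¹⁴, u¹⁶, u¹⁸}, of order 10.
Check: |G/G'| = 40/10 = 4 is the order of the abelianisation.

Answer: 10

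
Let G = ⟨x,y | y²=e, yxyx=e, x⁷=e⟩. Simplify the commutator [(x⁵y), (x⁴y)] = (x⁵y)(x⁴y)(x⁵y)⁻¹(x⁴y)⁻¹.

[(x⁵y), (x⁴y)] = (x⁵y)·(x⁴y)·(x⁵y)⁻¹·(x⁴y)⁻¹.
  (x⁵y) · (x⁴y) = x
  x · (x⁵y) = x⁶y
  (x⁶y) · (x⁴y) = x²

Answer: x²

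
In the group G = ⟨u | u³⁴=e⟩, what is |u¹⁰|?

Compute successive powers until reaching e:
  (u¹⁰)¹ = u¹⁰, (u¹⁰)² = u²⁰, (u¹⁰)³ = u³⁰, (u¹⁰)⁴ = u⁶, (u¹⁰)⁵ = u¹⁶, (u¹⁰)⁶ = u²⁶, (u¹⁰)⁷ = u², (u¹⁰)⁸ = u¹², (u¹⁰)⁹ = u²², (u¹⁰)¹⁰ = u³², (u¹⁰)¹¹ = u⁸, (u¹⁰)¹² = u¹⁸, (u¹⁰)¹³ = u²⁸, (u¹⁰)¹⁴ = u⁴, (u¹⁰)¹⁵ = u¹⁴, (u¹⁰)¹⁶ = u²⁴, (u¹⁰)¹⁷ = e.
The smallest positive k with (u¹⁰)ᵏ = e is 17.

Answer: 17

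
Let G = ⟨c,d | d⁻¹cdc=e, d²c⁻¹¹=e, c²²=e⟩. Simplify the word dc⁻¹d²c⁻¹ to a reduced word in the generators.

Multiply left to right, reducing at each step:
  d · c⁻¹ = cd
  (cd) · d² = cd⁻¹
  (cd⁻¹) · c⁻¹ = c²d⁻¹

Answer: c²d⁻¹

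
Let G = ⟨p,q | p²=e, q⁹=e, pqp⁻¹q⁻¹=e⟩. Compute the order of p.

Compute successive powers until reaching e:
  p¹ = p, p² = e.
The smallest positive k with pᵏ = e is 2.

Answer: 2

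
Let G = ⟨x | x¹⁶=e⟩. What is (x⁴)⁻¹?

The order of (x⁴) is 4 (smallest k with (x⁴)ᵏ = e), so (x⁴)⁻¹ = (x⁴)³ = x¹².
Check: (x⁴) · (x¹²) → (x⁴) · x¹² = e, giving e as required.

Answer: x¹²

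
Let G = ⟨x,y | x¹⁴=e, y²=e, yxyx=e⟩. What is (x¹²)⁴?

Compute successive powers of (x¹²), reducing at each step:
  (x¹²)²: (x¹²) · x¹² = x¹⁰
  (x¹²)³: (x¹⁰) · x¹² = x⁸
  (x¹²)⁴: (x⁸) · x¹² = x⁶

Answer: x⁶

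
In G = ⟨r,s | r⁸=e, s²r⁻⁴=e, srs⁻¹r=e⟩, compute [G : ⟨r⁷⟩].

First find ord(r⁷) by computing successive powers:
  (r⁷)¹ = r⁷, (r⁷)² = r⁶, (r⁷)³ = r⁵, (r⁷)⁴ = r⁴, (r⁷)⁵ = r³, (r⁷)⁶ = r², (r⁷)⁷ = r, (r⁷)⁸ = e.
So |⟨r⁷⟩| = ord(r⁷) = 8. With |G| = 16, by Lagrange [G : ⟨r⁷⟩] = 16/8 = 2.

Answer: 2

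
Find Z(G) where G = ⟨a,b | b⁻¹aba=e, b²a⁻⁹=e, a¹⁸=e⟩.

An element z ∈ Z(G) iff z commutes with every generator.
For example a⁹ is central: (a⁹)·a = a¹⁰ = a·(a⁹); (a⁹)·b = b⁻¹ = b·(a⁹).
Whereas a ∉ Z(G) since a·b = ab ≠ a⁸b⁻¹ = b·a.
Checking each of the 36 elements this way gives Z(G) = {e, a⁹}, of order 2.

Answer: {e, a⁹}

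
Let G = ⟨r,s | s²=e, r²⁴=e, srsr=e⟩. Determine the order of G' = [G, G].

G' = [G, G] is generated by all commutators. The generator-pair commutators are: [r, s] = r².
The subgroup they normally generate is {e, r², r⁴, r⁶, r⁸, r¹⁰, r¹², r¹⁴, r¹⁶, r¹⁸, r²⁰, r²²}, of order 12.
Check: |G/G'| = 48/12 = 4 is the order of the abelianisation.

Answer: 12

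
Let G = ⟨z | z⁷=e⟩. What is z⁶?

Compute successive powers of z, reducing at each step:
  z²: z · z = z²
  z³: (z²) · z = z³
  z⁴: (z³) · z = z⁴
  z⁵: (z⁴) · z = z⁵
  z⁶: (z⁵) · z = z⁶

Answer: z⁶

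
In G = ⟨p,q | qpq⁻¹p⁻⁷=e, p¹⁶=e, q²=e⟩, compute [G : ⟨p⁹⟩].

First find ord(p⁹) by computing successive powers:
  (p⁹)¹ = p⁹, (p⁹)² = p², (p⁹)³ = p¹¹, (p⁹)⁴ = p⁴, (p⁹)⁵ = p¹³, (p⁹)⁶ = p⁶, (p⁹)⁷ = p¹⁵, (p⁹)⁸ = p⁸, (p⁹)⁹ = p, (p⁹)¹⁰ = p¹⁰, (p⁹)¹¹ = p³, (p⁹)¹² = p¹², (p⁹)¹³ = p⁵, (p⁹)¹⁴ = p¹⁴, (p⁹)¹⁵ = p⁷, (p⁹)¹⁶ = e.
So |⟨p⁹⟩| = ord(p⁹) = 16. With |G| = 32, by Lagrange [G : ⟨p⁹⟩] = 32/16 = 2.

Answer: 2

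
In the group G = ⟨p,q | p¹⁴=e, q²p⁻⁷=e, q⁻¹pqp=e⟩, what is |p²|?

Compute successive powers until reaching e:
  (p²)¹ = p², (p²)² = p⁴, (p²)³ = p⁶, (p²)⁴ = p⁸, (p²)⁵ = p¹⁰, (p²)⁶ = p¹², (p²)⁷ = e.
The smallest positive k with (p²)ᵏ = e is 7.

Answer: 7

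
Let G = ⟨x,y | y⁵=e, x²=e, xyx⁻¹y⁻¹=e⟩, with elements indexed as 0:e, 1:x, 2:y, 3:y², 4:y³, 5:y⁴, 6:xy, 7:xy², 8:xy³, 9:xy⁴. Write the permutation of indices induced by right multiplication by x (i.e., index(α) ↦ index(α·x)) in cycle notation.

(0 1)(2 6)(3 7)(4 8)(5 9)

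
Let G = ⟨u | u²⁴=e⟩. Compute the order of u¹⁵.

Compute successive powers until reaching e:
  (u¹⁵)¹ = u¹⁵, (u¹⁵)² = u⁶, (u¹⁵)³ = u²¹, (u¹⁵)⁴ = u¹², (u¹⁵)⁵ = u³, (u¹⁵)⁶ = u¹⁸, (u¹⁵)⁷ = u⁹, (u¹⁵)⁸ = e.
The smallest positive k with (u¹⁵)ᵏ = e is 8.

Answer: 8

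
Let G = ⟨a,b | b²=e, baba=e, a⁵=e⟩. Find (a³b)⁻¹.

The order of (a³b) is 2 (smallest k with (a³b)ᵏ = e), so (a³b)⁻¹ = (a³b)¹ = a³b.
Check: (a³b) · (a³b) → (a³b) · a³ = b;   b · b = e, giving e as required.

Answer: a³b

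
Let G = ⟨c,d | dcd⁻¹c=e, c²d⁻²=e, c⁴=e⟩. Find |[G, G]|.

G' = [G, G] is generated by all commutators. The generator-pair commutators are: [c, d] = c².
The subgroup they normally generate is {e, c²}, of order 2.
Check: |G/G'| = 8/2 = 4 is the order of the abelianisation.

Answer: 2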